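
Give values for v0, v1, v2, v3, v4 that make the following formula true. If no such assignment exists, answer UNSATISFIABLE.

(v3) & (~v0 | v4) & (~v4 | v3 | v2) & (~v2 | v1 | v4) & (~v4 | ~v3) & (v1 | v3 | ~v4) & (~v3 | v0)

The clause (v3) is unit, so v3 = 1.
The clause (~v4) is unit, so v4 = 0.
The clause (~v0) is unit, so v0 = 0.
That conflicts with the unit clause (v0).

UNSATISFIABLE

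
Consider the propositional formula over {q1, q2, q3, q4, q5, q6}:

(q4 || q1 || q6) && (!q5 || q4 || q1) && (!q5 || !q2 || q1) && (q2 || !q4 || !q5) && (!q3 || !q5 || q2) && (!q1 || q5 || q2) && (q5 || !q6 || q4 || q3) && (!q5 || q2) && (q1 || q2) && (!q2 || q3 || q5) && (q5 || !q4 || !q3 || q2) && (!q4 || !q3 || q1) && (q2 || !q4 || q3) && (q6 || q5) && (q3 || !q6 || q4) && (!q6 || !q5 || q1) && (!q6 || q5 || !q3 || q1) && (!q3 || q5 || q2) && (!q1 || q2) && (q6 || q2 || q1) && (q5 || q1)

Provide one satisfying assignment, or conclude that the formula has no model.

q1: true, q2: true, q3: true, q4: false, q5: false, q6: true

Try q5 = false.
(q6) alone gives q6 = true.
(q1) alone gives q1 = true.
(q2) alone gives q2 = true.
(q3) alone gives q3 = true.
Every clause is now satisfied; q4 is unconstrained.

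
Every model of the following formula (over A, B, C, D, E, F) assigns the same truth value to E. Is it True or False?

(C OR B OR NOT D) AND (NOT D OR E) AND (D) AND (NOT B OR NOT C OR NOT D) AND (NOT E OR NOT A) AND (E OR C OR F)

True

Suppose E = false.
Unit clause (NOT D) forces D = false.
But (D) is also a unit clause — contradiction.
So every satisfying assignment has E = True.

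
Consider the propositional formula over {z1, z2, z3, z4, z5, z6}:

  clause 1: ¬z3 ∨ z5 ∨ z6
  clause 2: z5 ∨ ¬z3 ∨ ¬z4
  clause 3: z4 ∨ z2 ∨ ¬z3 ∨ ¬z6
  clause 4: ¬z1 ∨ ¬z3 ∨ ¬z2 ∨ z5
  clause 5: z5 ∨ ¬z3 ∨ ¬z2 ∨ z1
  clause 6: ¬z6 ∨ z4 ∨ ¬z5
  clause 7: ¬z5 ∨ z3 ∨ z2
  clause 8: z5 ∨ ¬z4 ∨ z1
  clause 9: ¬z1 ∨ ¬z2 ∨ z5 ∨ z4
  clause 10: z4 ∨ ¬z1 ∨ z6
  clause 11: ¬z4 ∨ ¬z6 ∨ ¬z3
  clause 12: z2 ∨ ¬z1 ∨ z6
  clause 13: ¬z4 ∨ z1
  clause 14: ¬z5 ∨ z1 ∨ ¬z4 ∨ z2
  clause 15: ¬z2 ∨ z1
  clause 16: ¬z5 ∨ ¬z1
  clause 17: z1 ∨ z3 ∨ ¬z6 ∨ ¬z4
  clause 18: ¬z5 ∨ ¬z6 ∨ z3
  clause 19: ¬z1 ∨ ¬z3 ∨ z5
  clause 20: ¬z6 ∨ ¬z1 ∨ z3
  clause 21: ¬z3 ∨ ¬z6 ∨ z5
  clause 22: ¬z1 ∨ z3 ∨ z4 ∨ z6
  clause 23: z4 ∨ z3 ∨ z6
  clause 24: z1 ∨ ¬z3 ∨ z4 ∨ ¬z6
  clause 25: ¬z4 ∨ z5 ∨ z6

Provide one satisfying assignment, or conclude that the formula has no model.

z1: False; z2: False; z3: True; z4: False; z5: True; z6: False

Suppose z4 = False.
Suppose z6 = False.
(¬z1) alone gives z1 = False.
(¬z2) alone gives z2 = False.
(z3) alone gives z3 = True.
(z5) alone gives z5 = True.
This assignment satisfies each clause.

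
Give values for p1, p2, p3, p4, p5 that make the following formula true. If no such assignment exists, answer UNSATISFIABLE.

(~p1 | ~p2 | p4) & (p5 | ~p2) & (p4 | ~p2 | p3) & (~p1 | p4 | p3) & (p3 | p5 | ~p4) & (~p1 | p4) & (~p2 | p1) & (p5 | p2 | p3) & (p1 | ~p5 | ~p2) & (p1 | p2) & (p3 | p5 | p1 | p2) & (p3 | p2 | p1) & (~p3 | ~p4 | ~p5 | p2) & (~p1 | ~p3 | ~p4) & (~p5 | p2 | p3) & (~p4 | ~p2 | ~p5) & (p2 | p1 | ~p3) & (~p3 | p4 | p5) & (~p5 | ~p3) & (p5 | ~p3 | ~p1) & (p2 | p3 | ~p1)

Try p5 = 1.
Unit clause (~p3) forces p3 = 0.
Unit clause (p2) forces p2 = 1.
Unit clause (p4) forces p4 = 1.
That conflicts with the unit clause (~p4).
So p5 must be the other value — set p5 = 0.
Unit clause (~p2) forces p2 = 0.
Unit clause (p3) forces p3 = 1.
Unit clause (p1) forces p1 = 1.
That conflicts with the unit clause (~p1).
Both values of p5 lead to a conflict.

UNSATISFIABLE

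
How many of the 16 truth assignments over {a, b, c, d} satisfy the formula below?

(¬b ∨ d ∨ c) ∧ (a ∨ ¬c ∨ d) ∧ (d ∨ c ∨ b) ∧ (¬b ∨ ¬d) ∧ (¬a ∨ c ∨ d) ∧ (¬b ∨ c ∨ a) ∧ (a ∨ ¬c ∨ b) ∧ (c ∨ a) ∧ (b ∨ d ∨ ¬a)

3

There are 2^4 = 16 truth assignments over (a, b, c, d).
Split on a. With a = True, the clauses containing a are satisfied and ¬a drops from the rest; 3 of the 2^3 = 8 assignments to the other variables satisfy what remains.
With a = False, by the same count on the reduced clause set, 0 assignments work.
(One model: a=T, b=F, c=F, d=T.)
Total: 3 + 0 = 3.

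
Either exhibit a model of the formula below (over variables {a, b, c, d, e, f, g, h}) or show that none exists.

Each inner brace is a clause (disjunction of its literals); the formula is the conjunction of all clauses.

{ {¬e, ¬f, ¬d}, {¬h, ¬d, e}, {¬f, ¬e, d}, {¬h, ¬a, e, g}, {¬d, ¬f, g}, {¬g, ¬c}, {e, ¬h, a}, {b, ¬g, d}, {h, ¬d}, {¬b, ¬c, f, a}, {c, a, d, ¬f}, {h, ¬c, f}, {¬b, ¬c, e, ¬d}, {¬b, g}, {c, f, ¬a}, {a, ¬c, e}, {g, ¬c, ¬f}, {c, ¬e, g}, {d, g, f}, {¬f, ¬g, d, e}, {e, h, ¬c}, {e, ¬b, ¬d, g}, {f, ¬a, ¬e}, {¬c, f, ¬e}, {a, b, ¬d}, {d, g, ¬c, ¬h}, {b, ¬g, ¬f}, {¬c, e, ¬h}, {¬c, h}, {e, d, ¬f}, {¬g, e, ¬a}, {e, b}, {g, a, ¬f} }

a: False; b: True; c: False; d: False; e: False; f: False; g: True; h: False

Suppose g = True.
The clause (¬c) is unit, so c = False.
Suppose b = True.
Suppose h = False.
The clause (¬d) is unit, so d = False.
Suppose f = False.
The clause (¬a) is unit, so a = False.
Every clause is now satisfied; e is unconstrained.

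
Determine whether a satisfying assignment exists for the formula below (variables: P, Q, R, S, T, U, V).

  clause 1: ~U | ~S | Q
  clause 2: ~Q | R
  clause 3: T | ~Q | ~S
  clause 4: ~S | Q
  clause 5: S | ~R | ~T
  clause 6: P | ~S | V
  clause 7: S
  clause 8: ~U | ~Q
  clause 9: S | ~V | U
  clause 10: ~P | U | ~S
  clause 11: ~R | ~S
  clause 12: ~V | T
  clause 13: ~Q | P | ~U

The clause (S) is unit, so S = 1.
The clause (Q) is unit, so Q = 1.
The clause (R) is unit, so R = 1.
But (~R) is also a unit clause — contradiction.
No assignment satisfies every clause.

No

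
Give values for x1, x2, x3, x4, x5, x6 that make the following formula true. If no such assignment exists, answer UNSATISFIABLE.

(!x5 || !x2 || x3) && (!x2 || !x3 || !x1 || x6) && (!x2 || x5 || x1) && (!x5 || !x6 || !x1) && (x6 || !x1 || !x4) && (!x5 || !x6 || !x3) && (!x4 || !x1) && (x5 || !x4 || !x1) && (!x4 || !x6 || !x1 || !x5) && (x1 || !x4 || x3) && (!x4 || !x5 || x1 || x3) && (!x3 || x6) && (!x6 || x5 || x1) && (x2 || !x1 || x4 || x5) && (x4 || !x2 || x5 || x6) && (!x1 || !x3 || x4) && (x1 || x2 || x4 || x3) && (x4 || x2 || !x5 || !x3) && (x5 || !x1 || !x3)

Suppose x4 = false.
Suppose x3 = false.
Suppose x5 = false.
Suppose x2 = true.
The clause (x1) is unit, so x1 = true.
The clause (x6) is unit, so x6 = true.
This assignment satisfies each clause.

x1: true; x2: true; x3: false; x4: false; x5: false; x6: true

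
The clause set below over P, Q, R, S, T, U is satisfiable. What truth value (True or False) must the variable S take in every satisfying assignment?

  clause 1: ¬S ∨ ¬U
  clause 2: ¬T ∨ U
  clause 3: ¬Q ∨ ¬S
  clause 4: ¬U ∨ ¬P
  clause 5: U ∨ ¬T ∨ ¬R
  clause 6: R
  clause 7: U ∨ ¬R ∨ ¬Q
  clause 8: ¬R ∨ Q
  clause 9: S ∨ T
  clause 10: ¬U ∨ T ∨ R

Suppose S = True.
(¬U) alone gives U = False.
(¬T) alone gives T = False.
(¬Q) alone gives Q = False.
(R) alone gives R = True.
Now (¬R) is unsatisfied and unit — conflict.
So every satisfying assignment has S = False.

False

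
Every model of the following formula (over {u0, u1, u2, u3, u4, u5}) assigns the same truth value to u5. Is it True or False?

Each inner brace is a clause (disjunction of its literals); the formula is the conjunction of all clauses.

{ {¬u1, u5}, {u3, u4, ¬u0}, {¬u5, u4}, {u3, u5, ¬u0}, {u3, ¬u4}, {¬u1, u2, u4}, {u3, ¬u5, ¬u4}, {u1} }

True

Suppose u5 = False.
(¬u1) alone gives u1 = False.
Now (u1) is unsatisfied and unit — conflict.
So every satisfying assignment has u5 = True.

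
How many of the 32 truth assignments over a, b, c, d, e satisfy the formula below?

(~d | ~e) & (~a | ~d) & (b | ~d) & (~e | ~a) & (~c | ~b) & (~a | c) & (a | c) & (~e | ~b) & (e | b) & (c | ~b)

1

There are 2^5 = 32 truth assignments over (a, b, c, d, e).
Split on c. With c = 1, the clauses containing c are satisfied and ~c drops from the rest; 1 of the 2^4 = 16 assignments to the other variables satisfy what remains.
With c = 0, by the same count on the reduced clause set, 0 assignments work.
(One model: a=F, b=F, c=T, d=F, e=T.)
Total: 1 + 0 = 1.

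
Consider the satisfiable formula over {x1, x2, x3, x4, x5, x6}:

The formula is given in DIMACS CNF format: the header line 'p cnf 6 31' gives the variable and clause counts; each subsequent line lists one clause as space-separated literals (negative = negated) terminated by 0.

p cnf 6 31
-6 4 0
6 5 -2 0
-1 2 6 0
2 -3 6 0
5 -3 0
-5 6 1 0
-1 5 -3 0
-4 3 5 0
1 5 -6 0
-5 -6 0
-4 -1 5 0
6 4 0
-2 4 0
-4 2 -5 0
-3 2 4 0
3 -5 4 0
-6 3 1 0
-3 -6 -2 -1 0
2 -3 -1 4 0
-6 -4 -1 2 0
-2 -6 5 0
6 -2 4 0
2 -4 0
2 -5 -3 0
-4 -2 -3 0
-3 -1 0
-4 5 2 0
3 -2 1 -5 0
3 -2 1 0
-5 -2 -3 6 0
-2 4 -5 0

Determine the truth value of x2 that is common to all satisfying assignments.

True

Suppose x2 = False.
From the singleton clause (¬x4), x4 = False.
From the singleton clause (¬x6), x6 = False.
But (x6) is also a unit clause — contradiction.
So every satisfying assignment has x2 = True.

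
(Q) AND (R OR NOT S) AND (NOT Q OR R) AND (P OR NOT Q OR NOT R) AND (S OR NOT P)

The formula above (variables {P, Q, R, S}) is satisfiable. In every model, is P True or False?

Suppose P = false.
Unit clause (Q) forces Q = true.
Unit clause (R) forces R = true.
But (NOT R) is also a unit clause — contradiction.
So every satisfying assignment has P = True.

True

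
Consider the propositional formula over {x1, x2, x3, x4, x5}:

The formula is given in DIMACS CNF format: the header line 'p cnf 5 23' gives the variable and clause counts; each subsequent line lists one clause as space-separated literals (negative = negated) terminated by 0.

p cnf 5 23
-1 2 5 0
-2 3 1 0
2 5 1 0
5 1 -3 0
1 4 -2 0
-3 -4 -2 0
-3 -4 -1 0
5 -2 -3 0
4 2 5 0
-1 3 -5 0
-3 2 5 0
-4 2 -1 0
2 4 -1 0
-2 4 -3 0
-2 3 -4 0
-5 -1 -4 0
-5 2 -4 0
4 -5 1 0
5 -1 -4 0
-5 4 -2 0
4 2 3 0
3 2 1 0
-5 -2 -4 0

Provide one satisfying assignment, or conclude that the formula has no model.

x1 ↦ True, x2 ↦ True, x3 ↦ False, x4 ↦ False, x5 ↦ False

Case x1 = True:
Case x2 = True:
Case x3 = False:
From the singleton clause (¬x5), x5 = False.
From the singleton clause (¬x4), x4 = False.
This assignment satisfies each clause.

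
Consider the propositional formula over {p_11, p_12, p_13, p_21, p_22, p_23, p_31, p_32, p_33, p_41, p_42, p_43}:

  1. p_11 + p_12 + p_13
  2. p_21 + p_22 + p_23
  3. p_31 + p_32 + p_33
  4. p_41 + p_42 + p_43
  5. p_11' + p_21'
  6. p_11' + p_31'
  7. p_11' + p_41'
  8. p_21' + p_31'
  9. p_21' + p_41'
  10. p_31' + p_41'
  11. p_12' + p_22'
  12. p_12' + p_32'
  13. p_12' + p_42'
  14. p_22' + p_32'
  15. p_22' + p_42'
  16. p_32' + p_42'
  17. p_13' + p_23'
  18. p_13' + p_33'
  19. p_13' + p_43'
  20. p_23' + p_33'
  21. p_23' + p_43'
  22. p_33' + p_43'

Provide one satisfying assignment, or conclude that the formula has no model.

Case p_11 = 0:
Case p_12 = 1:
Unit clause (p_22') forces p_22 = 0.
Unit clause (p_32') forces p_32 = 0.
Unit clause (p_42') forces p_42 = 0.
Case p_21 = 1:
Unit clause (p_31') forces p_31 = 0.
Unit clause (p_33) forces p_33 = 1.
Unit clause (p_41') forces p_41 = 0.
Unit clause (p_43) forces p_43 = 1.
Now (p_43') is unsatisfied and unit — conflict.
That branch fails; take p_21 = 0 instead.
Unit clause (p_23) forces p_23 = 1.
Unit clause (p_13') forces p_13 = 0.
Unit clause (p_33') forces p_33 = 0.
Unit clause (p_31) forces p_31 = 1.
Unit clause (p_41') forces p_41 = 0.
Unit clause (p_43) forces p_43 = 1.
Now (p_43') is unsatisfied and unit — conflict.
Both values of p_21 lead to a conflict.
That branch fails; take p_12 = 0 instead.
Unit clause (p_13) forces p_13 = 1.
Unit clause (p_23') forces p_23 = 0.
Unit clause (p_33') forces p_33 = 0.
Unit clause (p_43') forces p_43 = 0.
Case p_21 = 1:
Unit clause (p_31') forces p_31 = 0.
Unit clause (p_32) forces p_32 = 1.
Unit clause (p_41') forces p_41 = 0.
Unit clause (p_42) forces p_42 = 1.
Now (p_42') is unsatisfied and unit — conflict.
That branch fails; take p_21 = 0 instead.
Unit clause (p_22) forces p_22 = 1.
Unit clause (p_32') forces p_32 = 0.
Unit clause (p_31) forces p_31 = 1.
Unit clause (p_41') forces p_41 = 0.
Unit clause (p_42) forces p_42 = 1.
Now (p_42') is unsatisfied and unit — conflict.
Both values of p_21 lead to a conflict.
Both values of p_12 lead to a conflict.
That branch fails; take p_11 = 1 instead.
Unit clause (p_21') forces p_21 = 0.
Unit clause (p_31') forces p_31 = 0.
Unit clause (p_41') forces p_41 = 0.
Case p_22 = 1:
Unit clause (p_12') forces p_12 = 0.
Unit clause (p_32') forces p_32 = 0.
Unit clause (p_33) forces p_33 = 1.
Unit clause (p_42') forces p_42 = 0.
Unit clause (p_43) forces p_43 = 1.
Now (p_43') is unsatisfied and unit — conflict.
That branch fails; take p_22 = 0 instead.
Unit clause (p_23) forces p_23 = 1.
Unit clause (p_13') forces p_13 = 0.
Unit clause (p_33') forces p_33 = 0.
Unit clause (p_32) forces p_32 = 1.
Unit clause (p_12') forces p_12 = 0.
Unit clause (p_42') forces p_42 = 0.
Unit clause (p_43) forces p_43 = 1.
Now (p_43') is unsatisfied and unit — conflict.
Both values of p_22 lead to a conflict.
Both values of p_11 lead to a conflict.

UNSATISFIABLE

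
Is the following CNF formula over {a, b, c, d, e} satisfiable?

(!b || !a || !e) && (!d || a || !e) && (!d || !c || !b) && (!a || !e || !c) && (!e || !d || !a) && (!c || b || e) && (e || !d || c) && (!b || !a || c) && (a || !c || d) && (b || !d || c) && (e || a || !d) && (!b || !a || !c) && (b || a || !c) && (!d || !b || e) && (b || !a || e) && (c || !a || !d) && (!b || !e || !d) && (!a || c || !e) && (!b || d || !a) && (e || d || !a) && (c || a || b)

Branch on b: set b = true.
Branch on a: set a = false.
Branch on d: set d = false.
(!c) alone gives c = false.
All clauses hold; e can take either value.
A satisfying assignment: a: false; b: true; c: false; d: false; e: false.

Yes, satisfiable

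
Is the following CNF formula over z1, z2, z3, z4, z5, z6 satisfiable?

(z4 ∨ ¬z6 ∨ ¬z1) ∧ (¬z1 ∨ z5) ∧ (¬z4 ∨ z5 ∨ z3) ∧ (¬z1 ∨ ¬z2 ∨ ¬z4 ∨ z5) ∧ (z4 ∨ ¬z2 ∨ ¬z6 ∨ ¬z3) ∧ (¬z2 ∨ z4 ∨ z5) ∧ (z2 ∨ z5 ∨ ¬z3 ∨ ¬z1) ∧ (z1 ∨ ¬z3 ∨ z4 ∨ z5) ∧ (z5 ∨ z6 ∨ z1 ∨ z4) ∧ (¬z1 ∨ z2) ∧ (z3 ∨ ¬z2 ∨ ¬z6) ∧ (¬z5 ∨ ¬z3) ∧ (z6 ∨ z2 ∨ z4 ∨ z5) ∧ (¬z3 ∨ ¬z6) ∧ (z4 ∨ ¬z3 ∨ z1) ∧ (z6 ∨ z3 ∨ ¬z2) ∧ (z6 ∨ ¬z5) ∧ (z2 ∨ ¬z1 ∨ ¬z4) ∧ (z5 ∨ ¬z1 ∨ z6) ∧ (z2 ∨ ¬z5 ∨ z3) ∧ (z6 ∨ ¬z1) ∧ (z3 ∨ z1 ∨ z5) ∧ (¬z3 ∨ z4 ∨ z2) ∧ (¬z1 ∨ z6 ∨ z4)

Yes

Case z1 = False:
Case z5 = False:
(z3) alone gives z3 = True.
(z4) alone gives z4 = True.
(¬z6) alone gives z6 = False.
No clause remains; z2 is free.
A satisfying assignment: z1=False, z2=False, z3=True, z4=True, z5=False, z6=False.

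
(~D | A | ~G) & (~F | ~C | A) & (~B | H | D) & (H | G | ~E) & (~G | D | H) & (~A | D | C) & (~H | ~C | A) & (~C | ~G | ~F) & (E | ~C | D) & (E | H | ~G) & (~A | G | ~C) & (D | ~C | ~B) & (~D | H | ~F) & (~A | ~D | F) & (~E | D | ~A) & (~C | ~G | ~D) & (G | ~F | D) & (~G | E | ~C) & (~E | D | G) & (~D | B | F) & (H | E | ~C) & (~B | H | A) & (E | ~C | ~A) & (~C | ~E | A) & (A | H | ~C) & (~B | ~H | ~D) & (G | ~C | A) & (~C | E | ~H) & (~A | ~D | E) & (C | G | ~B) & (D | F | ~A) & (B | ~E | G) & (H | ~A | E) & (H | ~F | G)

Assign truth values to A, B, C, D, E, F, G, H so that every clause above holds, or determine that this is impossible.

A=0; B=1; C=0; D=0; E=1; F=1; G=1; H=1

Suppose D = 0.
Suppose B = 1.
The clause (H) is unit, so H = 1.
The clause (~C) is unit, so C = 0.
The clause (~A) is unit, so A = 0.
The clause (G) is unit, so G = 1.
Every clause is now satisfied; E, F are unconstrained.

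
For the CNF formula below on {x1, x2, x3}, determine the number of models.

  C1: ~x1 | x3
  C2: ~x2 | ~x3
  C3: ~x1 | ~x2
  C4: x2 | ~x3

There are 2^3 = 8 truth assignments over (x1, x2, x3).
Check each against the 4 clauses (columns in the order x1, x2, x3):
  F F F  ✓ satisfies all
  F F T  ✗ fails (x2 | ~x3)
  F T F  ✓ satisfies all
  F T T  ✗ fails (~x2 | ~x3)
  T F F  ✗ fails (~x1 | x3)
  T F T  ✗ fails (x2 | ~x3)
  T T F  ✗ fails (~x1 | x3)
  T T T  ✗ fails (~x2 | ~x3)
2 of the 8 rows are models.

2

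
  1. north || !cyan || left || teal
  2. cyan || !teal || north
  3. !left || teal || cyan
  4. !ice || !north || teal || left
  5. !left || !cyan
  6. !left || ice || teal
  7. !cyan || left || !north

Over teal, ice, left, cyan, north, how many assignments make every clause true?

9

There are 2^5 = 32 truth assignments over (teal, ice, left, cyan, north).
Split on ice. With ice = true, the clauses containing ice are satisfied and !ice drops from the rest; 4 of the 2^4 = 16 assignments to the other variables satisfy what remains.
With ice = false, by the same count on the reduced clause set, 5 assignments work.
(One model: teal=F, ice=F, left=F, cyan=F, north=F.)
Total: 4 + 5 = 9.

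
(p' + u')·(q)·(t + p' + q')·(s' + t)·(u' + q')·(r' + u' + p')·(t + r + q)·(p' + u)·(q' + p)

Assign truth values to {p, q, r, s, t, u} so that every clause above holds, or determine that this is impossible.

(q) alone gives q = 1.
(u') alone gives u = 0.
(p') alone gives p = 0.
But (p) is also a unit clause — contradiction.

UNSATISFIABLE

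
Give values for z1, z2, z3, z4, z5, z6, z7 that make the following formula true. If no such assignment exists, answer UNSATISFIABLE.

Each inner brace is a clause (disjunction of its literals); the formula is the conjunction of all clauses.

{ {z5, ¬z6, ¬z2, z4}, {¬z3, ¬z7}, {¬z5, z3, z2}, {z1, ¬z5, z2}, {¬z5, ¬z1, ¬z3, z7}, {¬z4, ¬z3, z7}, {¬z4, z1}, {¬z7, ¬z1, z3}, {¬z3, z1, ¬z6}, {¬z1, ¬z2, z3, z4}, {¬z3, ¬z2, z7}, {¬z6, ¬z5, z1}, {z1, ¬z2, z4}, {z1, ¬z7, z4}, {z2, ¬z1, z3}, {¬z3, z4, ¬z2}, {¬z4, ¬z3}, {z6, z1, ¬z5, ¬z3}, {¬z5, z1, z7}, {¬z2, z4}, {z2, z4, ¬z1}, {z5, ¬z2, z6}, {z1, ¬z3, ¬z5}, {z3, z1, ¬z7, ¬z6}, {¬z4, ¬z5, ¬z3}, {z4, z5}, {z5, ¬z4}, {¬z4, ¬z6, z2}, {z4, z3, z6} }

z1=True, z2=True, z3=False, z4=True, z5=True, z6=False, z7=False

Case z3 = False:
Case z5 = True:
The clause (z2) is unit, so z2 = True.
The clause (z4) is unit, so z4 = True.
The clause (z1) is unit, so z1 = True.
The clause (¬z7) is unit, so z7 = False.
All clauses hold; z6 can take either value.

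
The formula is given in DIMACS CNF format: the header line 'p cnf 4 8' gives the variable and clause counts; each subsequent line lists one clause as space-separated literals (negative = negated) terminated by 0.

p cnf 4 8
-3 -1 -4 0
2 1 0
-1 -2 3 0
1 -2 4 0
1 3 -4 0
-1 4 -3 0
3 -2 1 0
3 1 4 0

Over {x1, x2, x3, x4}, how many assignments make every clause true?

3

There are 2^4 = 16 truth assignments over (x1, x2, x3, x4).
Check each against the 8 clauses (columns in the order x1, x2, x3, x4):
  F F F F  ✗ fails (x2 ∨ x1)
  F F F T  ✗ fails (x2 ∨ x1)
  F F T F  ✗ fails (x2 ∨ x1)
  F F T T  ✗ fails (x2 ∨ x1)
  F T F F  ✗ fails (x1 ∨ ¬x2 ∨ x4)
  F T F T  ✗ fails (x1 ∨ x3 ∨ ¬x4)
  F T T F  ✗ fails (x1 ∨ ¬x2 ∨ x4)
  F T T T  ✓ satisfies all
  T F F F  ✓ satisfies all
  T F F T  ✓ satisfies all
  T F T F  ✗ fails (¬x1 ∨ x4 ∨ ¬x3)
  T F T T  ✗ fails (¬x3 ∨ ¬x1 ∨ ¬x4)
  T T F F  ✗ fails (¬x1 ∨ ¬x2 ∨ x3)
  T T F T  ✗ fails (¬x1 ∨ ¬x2 ∨ x3)
  T T T F  ✗ fails (¬x1 ∨ x4 ∨ ¬x3)
  T T T T  ✗ fails (¬x3 ∨ ¬x1 ∨ ¬x4)
3 of the 16 rows are models.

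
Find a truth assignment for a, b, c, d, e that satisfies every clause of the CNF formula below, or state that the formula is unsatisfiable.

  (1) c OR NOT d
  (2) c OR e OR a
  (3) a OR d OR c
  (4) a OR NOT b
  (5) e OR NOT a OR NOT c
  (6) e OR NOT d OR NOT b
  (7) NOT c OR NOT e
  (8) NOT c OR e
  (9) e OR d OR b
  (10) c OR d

UNSATISFIABLE

Try c = true.
The clause (NOT e) is unit, so e = false.
But (e) is also a unit clause — contradiction.
Backtrack on c: now try c = false.
The clause (NOT d) is unit, so d = false.
But (d) is also a unit clause — contradiction.
Neither c = true nor c = false works.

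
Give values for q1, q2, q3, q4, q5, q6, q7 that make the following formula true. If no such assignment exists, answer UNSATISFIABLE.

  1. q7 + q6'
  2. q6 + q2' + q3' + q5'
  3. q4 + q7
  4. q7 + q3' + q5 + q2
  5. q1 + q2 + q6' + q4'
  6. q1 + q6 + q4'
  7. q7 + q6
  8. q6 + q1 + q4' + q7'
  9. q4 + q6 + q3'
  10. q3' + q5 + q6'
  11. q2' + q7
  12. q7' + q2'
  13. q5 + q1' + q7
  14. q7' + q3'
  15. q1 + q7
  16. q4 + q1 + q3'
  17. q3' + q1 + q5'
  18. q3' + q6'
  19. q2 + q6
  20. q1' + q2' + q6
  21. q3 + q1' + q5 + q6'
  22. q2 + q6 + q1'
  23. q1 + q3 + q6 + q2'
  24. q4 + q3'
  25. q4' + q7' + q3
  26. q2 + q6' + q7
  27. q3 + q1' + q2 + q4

q1: 0, q2: 0, q3: 0, q4: 0, q5: 1, q6: 1, q7: 1

Branch on q7: set q7 = 1.
From the singleton clause (q2'), q2 = 0.
From the singleton clause (q3'), q3 = 0.
From the singleton clause (q6), q6 = 1.
From the singleton clause (q4'), q4 = 0.
From the singleton clause (q1'), q1 = 0.
Every clause is now satisfied; q5 is unconstrained.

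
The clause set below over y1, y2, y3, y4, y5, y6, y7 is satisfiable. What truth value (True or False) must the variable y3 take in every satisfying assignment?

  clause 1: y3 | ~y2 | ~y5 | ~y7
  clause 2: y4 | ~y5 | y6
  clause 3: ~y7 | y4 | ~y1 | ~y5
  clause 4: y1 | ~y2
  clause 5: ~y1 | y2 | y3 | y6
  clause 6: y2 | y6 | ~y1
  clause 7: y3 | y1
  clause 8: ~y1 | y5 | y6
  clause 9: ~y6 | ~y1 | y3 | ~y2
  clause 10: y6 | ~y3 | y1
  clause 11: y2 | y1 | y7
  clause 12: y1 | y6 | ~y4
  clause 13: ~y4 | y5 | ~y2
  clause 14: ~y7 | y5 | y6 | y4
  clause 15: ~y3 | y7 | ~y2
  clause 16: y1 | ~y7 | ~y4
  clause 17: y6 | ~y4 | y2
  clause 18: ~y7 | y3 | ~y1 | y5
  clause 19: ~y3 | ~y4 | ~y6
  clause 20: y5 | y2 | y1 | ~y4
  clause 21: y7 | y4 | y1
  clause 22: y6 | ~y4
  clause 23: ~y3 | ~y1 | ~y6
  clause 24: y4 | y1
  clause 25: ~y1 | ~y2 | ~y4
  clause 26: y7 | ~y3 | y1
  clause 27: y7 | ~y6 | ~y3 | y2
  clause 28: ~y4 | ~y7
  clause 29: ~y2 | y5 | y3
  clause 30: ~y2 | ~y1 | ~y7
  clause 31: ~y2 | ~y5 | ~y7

Suppose y3 = 1.
Branch on y1: set y1 = 1.
Unit clause (~y6) forces y6 = 0.
Unit clause (y2) forces y2 = 1.
Unit clause (y5) forces y5 = 1.
Unit clause (y4) forces y4 = 1.
That conflicts with the unit clause (~y4).
Undo y1 and try y1 = 0.
Unit clause (~y2) forces y2 = 0.
Unit clause (y6) forces y6 = 1.
Unit clause (y7) forces y7 = 1.
Unit clause (~y4) forces y4 = 0.
That conflicts with the unit clause (y4).
Both values of y1 lead to a conflict.
So every satisfying assignment has y3 = False.

False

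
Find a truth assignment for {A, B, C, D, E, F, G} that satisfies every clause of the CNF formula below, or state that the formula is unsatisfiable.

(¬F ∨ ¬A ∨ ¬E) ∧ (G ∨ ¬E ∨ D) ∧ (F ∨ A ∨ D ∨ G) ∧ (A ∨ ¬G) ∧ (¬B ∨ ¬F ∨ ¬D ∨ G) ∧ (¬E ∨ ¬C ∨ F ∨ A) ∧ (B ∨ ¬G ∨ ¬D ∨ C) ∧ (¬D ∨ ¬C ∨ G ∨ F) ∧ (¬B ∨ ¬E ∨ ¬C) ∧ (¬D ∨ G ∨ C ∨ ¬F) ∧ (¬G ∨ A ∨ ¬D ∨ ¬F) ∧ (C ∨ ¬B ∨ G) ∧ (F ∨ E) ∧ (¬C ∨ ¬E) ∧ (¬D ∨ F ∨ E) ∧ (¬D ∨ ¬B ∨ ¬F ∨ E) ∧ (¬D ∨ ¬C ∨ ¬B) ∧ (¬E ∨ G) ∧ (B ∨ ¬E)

A ↦ False; B ↦ False; C ↦ True; D ↦ True; E ↦ False; F ↦ True; G ↦ False

Case A = False:
From the singleton clause (¬G), G = False.
From the singleton clause (¬E), E = False.
From the singleton clause (F), F = True.
Case B = False:
Case D = True:
From the singleton clause (C), C = True.
Every clause now holds.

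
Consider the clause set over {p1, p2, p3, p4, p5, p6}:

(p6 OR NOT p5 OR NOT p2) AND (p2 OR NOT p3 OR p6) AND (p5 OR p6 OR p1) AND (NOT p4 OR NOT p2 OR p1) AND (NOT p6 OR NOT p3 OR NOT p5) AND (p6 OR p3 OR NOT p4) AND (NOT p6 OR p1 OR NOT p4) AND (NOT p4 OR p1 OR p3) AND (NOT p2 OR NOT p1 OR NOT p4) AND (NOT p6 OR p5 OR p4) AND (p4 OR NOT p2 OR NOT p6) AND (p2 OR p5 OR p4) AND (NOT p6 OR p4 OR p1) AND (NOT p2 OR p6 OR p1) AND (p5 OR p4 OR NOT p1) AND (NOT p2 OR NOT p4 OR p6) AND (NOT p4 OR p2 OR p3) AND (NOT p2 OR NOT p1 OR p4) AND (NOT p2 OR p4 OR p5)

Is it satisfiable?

Branch on p6: set p6 = false.
Branch on p5: set p5 = true.
Unit clause (NOT p2) forces p2 = false.
Unit clause (NOT p3) forces p3 = false.
Unit clause (NOT p4) forces p4 = false.
All clauses hold; p1 can take either value.
A satisfying assignment: p1: true,  p2: false,  p3: false,  p4: false,  p5: true,  p6: false.

Yes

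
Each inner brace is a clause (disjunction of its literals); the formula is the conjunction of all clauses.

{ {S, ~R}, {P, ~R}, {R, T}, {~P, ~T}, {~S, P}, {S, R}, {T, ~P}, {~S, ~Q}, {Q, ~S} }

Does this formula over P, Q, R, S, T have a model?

No, unsatisfiable

Branch on S: set S = 1.
The clause (P) is unit, so P = 1.
The clause (~T) is unit, so T = 0.
Now (T) is unsatisfied and unit — conflict.
That branch fails; take S = 0 instead.
The clause (~R) is unit, so R = 0.
Now (R) is unsatisfied and unit — conflict.
Both values of S lead to a conflict.
No assignment satisfies every clause.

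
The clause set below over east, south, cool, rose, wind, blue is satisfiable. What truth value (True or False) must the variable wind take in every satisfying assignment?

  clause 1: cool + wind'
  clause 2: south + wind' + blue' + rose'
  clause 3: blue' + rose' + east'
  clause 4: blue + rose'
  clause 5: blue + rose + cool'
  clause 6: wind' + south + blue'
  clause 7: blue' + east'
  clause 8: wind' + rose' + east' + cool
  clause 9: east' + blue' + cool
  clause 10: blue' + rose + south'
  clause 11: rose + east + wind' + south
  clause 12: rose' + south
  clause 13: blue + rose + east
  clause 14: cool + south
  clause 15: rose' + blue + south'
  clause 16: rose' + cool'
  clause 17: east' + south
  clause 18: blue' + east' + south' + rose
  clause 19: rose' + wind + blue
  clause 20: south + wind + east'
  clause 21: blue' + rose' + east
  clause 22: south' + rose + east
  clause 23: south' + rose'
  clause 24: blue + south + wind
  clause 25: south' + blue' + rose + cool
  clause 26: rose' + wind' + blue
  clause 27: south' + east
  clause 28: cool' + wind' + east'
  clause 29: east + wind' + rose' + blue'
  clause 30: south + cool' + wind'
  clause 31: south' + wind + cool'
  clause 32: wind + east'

Suppose wind = 1.
From the singleton clause (cool), cool = 1.
From the singleton clause (rose'), rose = 0.
From the singleton clause (blue), blue = 1.
From the singleton clause (south), south = 1.
That conflicts with the unit clause (south').
So every satisfying assignment has wind = False.

False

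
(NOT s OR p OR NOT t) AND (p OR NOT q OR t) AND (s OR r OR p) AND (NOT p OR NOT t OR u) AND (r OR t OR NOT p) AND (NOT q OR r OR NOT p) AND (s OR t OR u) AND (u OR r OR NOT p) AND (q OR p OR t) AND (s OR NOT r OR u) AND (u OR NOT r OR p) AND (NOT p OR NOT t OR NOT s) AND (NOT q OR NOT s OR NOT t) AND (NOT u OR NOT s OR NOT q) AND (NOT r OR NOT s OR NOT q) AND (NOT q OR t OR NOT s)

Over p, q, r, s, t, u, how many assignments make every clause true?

9

There are 2^6 = 64 truth assignments over (p, q, r, s, t, u).
Split on r. With r = true, the clauses containing r are satisfied and NOT r drops from the rest; 8 of the 2^5 = 32 assignments to the other variables satisfy what remains.
With r = false, by the same count on the reduced clause set, 1 assignment works.
Total: 8 + 1 = 9.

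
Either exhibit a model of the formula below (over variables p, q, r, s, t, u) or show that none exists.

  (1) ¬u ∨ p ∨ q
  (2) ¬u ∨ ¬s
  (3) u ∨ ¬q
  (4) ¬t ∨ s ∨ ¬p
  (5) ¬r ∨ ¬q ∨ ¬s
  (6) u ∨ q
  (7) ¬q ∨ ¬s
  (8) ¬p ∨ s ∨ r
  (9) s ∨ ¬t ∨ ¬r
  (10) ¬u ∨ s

UNSATISFIABLE

Suppose u = False.
(¬q) alone gives q = False.
But (q) is also a unit clause — contradiction.
That branch fails; take u = True instead.
(¬s) alone gives s = False.
But (s) is also a unit clause — contradiction.
Both values of u lead to a conflict.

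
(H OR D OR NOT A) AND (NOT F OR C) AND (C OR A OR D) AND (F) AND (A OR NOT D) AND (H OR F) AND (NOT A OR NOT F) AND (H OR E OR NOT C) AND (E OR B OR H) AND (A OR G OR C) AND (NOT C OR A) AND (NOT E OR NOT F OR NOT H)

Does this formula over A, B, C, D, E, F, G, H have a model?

No, unsatisfiable

Unit clause (F) forces F = true.
Unit clause (C) forces C = true.
Unit clause (NOT A) forces A = false.
That conflicts with the unit clause (A).
No assignment satisfies every clause.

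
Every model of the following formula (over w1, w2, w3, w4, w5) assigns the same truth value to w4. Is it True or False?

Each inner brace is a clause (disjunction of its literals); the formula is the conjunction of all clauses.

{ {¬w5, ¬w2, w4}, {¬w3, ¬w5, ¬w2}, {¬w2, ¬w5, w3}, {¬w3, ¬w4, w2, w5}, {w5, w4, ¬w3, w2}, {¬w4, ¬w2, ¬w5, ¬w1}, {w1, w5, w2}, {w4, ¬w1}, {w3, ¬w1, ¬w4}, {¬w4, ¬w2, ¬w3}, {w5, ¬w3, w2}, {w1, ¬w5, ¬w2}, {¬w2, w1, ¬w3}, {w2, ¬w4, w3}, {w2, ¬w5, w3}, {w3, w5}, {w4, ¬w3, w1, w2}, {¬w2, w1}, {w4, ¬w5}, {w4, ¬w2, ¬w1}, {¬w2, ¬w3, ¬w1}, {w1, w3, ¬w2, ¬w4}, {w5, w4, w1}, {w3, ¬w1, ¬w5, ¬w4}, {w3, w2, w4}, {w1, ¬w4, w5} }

True

Suppose w4 = False.
From the singleton clause (¬w1), w1 = False.
From the singleton clause (¬w2), w2 = False.
From the singleton clause (w5), w5 = True.
Now (¬w5) is unsatisfied and unit — conflict.
So every satisfying assignment has w4 = True.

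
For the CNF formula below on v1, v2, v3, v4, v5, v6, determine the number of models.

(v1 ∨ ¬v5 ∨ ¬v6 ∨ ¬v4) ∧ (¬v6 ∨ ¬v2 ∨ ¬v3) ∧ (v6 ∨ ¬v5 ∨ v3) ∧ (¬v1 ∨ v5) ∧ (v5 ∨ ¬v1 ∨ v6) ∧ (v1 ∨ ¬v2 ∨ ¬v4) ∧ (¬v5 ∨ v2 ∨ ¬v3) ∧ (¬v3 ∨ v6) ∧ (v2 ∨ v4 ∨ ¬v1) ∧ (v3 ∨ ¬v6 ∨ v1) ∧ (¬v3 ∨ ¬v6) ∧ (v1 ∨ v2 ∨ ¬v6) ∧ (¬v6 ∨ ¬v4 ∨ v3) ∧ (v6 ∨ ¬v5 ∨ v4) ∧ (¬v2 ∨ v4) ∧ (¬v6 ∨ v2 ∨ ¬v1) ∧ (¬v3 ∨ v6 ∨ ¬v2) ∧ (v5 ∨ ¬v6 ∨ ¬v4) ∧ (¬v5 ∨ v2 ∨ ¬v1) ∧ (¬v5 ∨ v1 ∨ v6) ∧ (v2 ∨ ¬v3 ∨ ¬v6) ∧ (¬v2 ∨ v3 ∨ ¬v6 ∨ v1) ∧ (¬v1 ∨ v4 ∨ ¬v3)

2

There are 2^6 = 64 truth assignments over (v1, v2, v3, v4, v5, v6).
Split on v5. With v5 = True, the clauses containing v5 are satisfied and ¬v5 drops from the rest; 0 of the 2^5 = 32 assignments to the other variables satisfy what remains.
With v5 = False, by the same count on the reduced clause set, 2 assignments work.
(One model: v1=F, v2=F, v3=F, v4=F, v5=F, v6=F.)
Total: 0 + 2 = 2.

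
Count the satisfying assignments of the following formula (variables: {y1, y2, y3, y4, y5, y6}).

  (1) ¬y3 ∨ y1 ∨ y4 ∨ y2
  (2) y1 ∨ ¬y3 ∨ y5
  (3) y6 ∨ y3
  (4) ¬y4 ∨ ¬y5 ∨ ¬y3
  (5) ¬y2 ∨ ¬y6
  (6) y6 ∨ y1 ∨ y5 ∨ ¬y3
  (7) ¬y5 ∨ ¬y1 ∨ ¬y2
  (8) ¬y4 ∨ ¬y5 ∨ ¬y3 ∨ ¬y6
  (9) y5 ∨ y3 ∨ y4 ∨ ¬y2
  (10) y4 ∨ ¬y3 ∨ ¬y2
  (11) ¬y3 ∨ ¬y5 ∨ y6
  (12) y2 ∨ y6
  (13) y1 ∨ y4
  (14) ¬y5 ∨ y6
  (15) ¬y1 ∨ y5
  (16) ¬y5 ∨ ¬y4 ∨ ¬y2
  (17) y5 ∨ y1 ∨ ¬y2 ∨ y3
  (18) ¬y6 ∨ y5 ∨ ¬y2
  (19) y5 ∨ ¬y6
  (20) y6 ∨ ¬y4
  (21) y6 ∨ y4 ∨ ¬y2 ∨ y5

There are 2^6 = 64 truth assignments over (y1, y2, y3, y4, y5, y6).
Split on y3. With y3 = True, the clauses containing y3 are satisfied and ¬y3 drops from the rest; 1 of the 2^5 = 32 assignments to the other variables satisfy what remains.
With y3 = False, by the same count on the reduced clause set, 3 assignments work.
(One model: y1=F, y2=F, y3=F, y4=T, y5=T, y6=T.)
Total: 1 + 3 = 4.

4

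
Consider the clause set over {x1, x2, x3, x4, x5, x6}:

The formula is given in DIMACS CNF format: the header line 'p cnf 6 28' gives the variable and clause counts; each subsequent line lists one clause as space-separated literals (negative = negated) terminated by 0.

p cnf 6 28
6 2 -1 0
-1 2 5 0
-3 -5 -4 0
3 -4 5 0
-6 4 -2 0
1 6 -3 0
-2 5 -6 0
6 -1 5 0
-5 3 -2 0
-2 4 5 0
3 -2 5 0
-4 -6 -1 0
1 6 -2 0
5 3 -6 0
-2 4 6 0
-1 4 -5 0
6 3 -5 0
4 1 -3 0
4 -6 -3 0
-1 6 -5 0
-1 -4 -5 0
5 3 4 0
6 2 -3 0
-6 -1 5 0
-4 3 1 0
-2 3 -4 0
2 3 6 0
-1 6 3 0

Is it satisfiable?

Branch on x6: set x6 = True.
Branch on x4: set x4 = True.
The clause (¬x1) is unit, so x1 = False.
The clause (x3) is unit, so x3 = True.
The clause (¬x5) is unit, so x5 = False.
The clause (¬x2) is unit, so x2 = False.
All clauses are satisfied.
A satisfying assignment: x1=False, x2=False, x3=True, x4=True, x5=False, x6=True.

Satisfiable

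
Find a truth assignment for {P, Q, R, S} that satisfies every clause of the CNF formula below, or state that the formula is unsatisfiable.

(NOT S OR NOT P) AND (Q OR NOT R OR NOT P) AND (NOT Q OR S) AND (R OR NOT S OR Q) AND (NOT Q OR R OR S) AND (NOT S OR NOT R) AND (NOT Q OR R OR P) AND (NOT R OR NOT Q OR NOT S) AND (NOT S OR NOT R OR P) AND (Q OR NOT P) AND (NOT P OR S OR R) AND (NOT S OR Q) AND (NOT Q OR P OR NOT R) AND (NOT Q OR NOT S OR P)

P ↦ false, Q ↦ false, R ↦ true, S ↦ false

Try S = false.
The clause (NOT Q) is unit, so Q = false.
The clause (NOT P) is unit, so P = false.
All clauses hold; R can take either value.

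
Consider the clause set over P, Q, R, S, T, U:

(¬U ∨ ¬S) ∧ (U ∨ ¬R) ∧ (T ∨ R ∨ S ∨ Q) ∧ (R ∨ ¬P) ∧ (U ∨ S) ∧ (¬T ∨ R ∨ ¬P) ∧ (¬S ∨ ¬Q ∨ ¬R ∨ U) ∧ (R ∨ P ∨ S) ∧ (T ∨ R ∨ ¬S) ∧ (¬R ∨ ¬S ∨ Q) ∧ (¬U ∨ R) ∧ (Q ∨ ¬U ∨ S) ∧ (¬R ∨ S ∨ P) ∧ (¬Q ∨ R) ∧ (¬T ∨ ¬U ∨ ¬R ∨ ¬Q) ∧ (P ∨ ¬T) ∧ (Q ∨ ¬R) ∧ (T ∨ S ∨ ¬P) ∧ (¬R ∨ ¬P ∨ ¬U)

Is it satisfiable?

No, unsatisfiable

Case U = False:
Unit clause (¬R) forces R = False.
Unit clause (¬P) forces P = False.
Unit clause (S) forces S = True.
Unit clause (T) forces T = True.
But (¬T) is also a unit clause — contradiction.
That branch fails; take U = True instead.
Unit clause (¬S) forces S = False.
Unit clause (R) forces R = True.
Unit clause (Q) forces Q = True.
Unit clause (P) forces P = True.
But (¬P) is also a unit clause — contradiction.
Either choice for U ends in contradiction.
No assignment satisfies every clause.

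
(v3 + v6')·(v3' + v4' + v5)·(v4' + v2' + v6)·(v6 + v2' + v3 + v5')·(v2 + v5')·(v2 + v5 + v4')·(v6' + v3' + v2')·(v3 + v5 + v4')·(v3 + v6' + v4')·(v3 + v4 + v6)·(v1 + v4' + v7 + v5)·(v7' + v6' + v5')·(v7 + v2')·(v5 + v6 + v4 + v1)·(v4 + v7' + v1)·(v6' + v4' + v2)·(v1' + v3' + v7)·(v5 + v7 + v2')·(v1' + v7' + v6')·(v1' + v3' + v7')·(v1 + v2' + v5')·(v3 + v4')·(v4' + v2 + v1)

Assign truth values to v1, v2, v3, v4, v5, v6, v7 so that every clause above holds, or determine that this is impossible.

Suppose v3 = 1.
Suppose v4 = 0.
Suppose v2 = 0.
(v5') alone gives v5 = 0.
Suppose v6 = 1.
Suppose v7 = 0.
(v1') alone gives v1 = 0.
Every clause now holds.

v1: 0,  v2: 0,  v3: 1,  v4: 0,  v5: 0,  v6: 1,  v7: 0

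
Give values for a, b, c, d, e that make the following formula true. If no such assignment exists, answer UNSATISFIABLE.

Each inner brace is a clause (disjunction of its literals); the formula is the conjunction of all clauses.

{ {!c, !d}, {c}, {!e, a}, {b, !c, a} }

a=true,  b=false,  c=true,  d=false,  e=false

(c) alone gives c = true.
(!d) alone gives d = false.
Branch on e: set e = false.
Branch on b: set b = false.
(a) alone gives a = true.
Every clause now holds.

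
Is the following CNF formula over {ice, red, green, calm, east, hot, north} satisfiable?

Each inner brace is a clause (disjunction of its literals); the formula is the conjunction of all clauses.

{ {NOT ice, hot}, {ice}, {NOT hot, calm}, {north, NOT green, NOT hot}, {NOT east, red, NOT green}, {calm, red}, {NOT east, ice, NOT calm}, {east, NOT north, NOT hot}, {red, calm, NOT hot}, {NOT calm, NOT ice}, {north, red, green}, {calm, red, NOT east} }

Unsatisfiable

The clause (ice) is unit, so ice = true.
The clause (hot) is unit, so hot = true.
The clause (calm) is unit, so calm = true.
That conflicts with the unit clause (NOT calm).
No assignment satisfies every clause.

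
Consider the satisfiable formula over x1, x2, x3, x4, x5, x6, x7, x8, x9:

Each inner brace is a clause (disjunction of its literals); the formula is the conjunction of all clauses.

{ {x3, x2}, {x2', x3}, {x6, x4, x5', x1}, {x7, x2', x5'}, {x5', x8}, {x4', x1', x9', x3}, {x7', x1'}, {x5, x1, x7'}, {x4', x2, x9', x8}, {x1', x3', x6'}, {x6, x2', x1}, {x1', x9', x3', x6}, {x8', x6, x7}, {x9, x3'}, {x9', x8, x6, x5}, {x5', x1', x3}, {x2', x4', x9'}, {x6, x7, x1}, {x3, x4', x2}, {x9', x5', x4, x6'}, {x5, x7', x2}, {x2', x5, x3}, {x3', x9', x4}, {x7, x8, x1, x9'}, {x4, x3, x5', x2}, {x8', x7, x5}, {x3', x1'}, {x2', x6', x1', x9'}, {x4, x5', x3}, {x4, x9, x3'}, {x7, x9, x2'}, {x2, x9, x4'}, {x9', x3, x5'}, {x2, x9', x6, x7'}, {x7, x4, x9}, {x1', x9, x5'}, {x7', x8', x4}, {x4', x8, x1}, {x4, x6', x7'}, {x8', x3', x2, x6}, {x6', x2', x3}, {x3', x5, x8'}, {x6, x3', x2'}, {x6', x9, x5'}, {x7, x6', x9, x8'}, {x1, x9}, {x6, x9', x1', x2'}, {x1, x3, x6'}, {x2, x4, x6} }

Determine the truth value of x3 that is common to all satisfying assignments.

True

Suppose x3 = 0.
From the singleton clause (x2), x2 = 1.
But (x2') is also a unit clause — contradiction.
So every satisfying assignment has x3 = True.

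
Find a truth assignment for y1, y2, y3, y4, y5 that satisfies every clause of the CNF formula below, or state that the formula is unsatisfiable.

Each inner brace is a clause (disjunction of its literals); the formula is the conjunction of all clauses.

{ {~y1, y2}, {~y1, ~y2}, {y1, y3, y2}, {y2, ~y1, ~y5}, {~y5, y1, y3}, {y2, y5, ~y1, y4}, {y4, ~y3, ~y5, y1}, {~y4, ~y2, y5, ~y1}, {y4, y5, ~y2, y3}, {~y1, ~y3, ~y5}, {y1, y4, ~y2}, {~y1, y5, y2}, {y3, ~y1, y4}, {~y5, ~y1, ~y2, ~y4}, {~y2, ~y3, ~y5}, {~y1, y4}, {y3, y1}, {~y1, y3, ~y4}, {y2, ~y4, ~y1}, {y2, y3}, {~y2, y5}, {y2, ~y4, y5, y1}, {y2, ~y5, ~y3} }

Try y1 = 0.
Unit clause (y3) forces y3 = 1.
Try y4 = 0.
Unit clause (~y5) forces y5 = 0.
Unit clause (~y2) forces y2 = 0.
Every clause now holds.

y1=0, y2=0, y3=1, y4=0, y5=0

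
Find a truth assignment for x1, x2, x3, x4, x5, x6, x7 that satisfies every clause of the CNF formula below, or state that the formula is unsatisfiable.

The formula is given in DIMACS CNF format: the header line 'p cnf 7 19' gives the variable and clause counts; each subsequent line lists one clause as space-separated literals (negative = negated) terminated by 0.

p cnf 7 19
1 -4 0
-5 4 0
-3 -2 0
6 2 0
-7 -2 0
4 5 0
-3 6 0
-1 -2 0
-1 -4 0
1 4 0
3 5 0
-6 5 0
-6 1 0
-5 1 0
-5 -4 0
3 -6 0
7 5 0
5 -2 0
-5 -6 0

UNSATISFIABLE

Try x1 = True.
Unit clause (¬x2) forces x2 = False.
Unit clause (x6) forces x6 = True.
Unit clause (¬x4) forces x4 = False.
Unit clause (¬x5) forces x5 = False.
Now (x5) is unsatisfied and unit — conflict.
Undo x1 and try x1 = False.
Unit clause (¬x4) forces x4 = False.
Now (x4) is unsatisfied and unit — conflict.
Both values of x1 lead to a conflict.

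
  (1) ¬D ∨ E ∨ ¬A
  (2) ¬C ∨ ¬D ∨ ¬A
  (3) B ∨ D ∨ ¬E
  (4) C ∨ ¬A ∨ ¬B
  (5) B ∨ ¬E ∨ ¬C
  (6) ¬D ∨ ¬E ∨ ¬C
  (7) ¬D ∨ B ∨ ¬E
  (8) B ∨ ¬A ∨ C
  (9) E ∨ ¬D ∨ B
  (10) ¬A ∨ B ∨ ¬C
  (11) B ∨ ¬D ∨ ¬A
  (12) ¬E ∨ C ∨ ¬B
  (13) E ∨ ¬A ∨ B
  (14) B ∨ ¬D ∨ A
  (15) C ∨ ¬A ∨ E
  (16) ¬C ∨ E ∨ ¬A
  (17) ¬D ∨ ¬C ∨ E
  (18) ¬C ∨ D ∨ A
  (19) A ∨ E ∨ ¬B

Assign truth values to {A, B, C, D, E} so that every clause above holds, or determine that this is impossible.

A: True, B: True, C: True, D: False, E: True

Suppose D = False.
Suppose B = True.
Suppose C = True.
Unit clause (A) forces A = True.
Unit clause (E) forces E = True.
All clauses are satisfied.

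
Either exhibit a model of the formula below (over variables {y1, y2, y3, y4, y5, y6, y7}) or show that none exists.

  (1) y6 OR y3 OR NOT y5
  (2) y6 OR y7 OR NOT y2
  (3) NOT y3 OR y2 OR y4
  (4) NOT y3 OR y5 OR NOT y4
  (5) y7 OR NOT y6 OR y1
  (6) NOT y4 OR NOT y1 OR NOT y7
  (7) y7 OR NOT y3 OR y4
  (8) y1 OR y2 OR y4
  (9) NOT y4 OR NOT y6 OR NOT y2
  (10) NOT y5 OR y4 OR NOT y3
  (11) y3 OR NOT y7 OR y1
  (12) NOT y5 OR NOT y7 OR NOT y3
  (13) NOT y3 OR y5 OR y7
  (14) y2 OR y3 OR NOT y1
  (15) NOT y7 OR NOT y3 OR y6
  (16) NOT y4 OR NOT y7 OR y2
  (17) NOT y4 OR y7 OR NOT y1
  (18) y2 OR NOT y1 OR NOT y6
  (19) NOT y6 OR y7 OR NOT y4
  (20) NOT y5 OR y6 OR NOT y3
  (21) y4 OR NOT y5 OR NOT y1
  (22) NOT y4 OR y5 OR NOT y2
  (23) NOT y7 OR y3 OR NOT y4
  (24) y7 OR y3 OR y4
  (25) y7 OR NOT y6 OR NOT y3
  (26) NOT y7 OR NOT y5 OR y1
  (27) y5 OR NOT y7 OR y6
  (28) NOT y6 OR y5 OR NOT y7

Suppose y6 = false.
Suppose y3 = false.
The clause (NOT y5) is unit, so y5 = false.
The clause (NOT y7) is unit, so y7 = false.
The clause (NOT y2) is unit, so y2 = false.
The clause (NOT y1) is unit, so y1 = false.
The clause (y4) is unit, so y4 = true.
This assignment satisfies each clause.

y1: false; y2: false; y3: false; y4: true; y5: false; y6: false; y7: false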